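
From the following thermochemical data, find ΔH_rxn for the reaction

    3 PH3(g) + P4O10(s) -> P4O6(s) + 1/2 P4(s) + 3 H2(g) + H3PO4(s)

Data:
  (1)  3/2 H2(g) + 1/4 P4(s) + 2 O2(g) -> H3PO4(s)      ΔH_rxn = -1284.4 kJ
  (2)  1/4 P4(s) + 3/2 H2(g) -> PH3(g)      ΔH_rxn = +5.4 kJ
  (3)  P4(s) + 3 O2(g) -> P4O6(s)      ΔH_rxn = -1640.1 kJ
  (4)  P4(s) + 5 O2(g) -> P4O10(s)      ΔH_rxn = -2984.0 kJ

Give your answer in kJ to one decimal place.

(1) as written (H3PO4(s) already on the product side): -1284.4 kJ
(2) reversed and × 3 (PH3(g) must end up as a reactant; scale by 3 for the 3 PH3(g)): (-3)·(+5.4) = -16.2 kJ
(3) as written (P4O6(s) already on the product side): -1640.1 kJ
(4) reversed (reverse to put P4O10(s) on the reactant side): +2984.0 kJ
Combining the equations, ΔH_rxn = (-1284.4) + (-16.2) + (-1640.1) + (+2984.0) = 43.3 kJ

ΔH_rxn = 43.3 kJ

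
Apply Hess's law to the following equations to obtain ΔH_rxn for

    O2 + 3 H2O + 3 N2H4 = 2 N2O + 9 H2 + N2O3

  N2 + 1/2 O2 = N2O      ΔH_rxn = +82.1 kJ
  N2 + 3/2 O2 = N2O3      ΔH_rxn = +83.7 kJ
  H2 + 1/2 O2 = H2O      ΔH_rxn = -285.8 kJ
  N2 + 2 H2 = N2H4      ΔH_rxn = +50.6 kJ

ΔH_rxn = 953.5 kJ

equation 1 × 2: (2)·(+82.1) = +164.2 kJ
equation 2 as written: +83.7 kJ
equation 3 reversed and × 3: (-3)·(-285.8) = +857.4 kJ
equation 4 reversed and × 3: (-3)·(+50.6) = -151.8 kJ
ΔH_rxn = (+164.2) + (+83.7) + (+857.4) + (-151.8) = 953.5 kJ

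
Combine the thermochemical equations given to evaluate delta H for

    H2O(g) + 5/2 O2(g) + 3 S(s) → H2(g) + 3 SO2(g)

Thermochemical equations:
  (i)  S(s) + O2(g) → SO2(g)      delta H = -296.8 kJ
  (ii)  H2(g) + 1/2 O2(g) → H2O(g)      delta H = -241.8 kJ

(i) × 3 (scale by 3 for the 3 SO2(g)): (3)·(-296.8) = -890.4 kJ
(ii) reversed (reverse to put H2O(g) on the reactant side): +241.8 kJ
Summing the manipulated equations, delta H = (-890.4) + (+241.8) = -648.6 kJ

delta H = -648.6 kJ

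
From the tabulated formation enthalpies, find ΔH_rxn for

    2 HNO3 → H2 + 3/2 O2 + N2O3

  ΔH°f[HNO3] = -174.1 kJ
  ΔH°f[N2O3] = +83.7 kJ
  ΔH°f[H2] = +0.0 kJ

ΔH°rxn = Σ nΔHf°(products) − Σ nΔHf°(reactants).
Products: 1·(+0.0) + 3/2·(+0.0) + 1·(+83.7) = +83.7
Reactants: 2·(-174.1) = -348.2
ΔH_rxn = (+83.7) − (-348.2) = 431.9 kJ

ΔH_rxn = 431.9 kJ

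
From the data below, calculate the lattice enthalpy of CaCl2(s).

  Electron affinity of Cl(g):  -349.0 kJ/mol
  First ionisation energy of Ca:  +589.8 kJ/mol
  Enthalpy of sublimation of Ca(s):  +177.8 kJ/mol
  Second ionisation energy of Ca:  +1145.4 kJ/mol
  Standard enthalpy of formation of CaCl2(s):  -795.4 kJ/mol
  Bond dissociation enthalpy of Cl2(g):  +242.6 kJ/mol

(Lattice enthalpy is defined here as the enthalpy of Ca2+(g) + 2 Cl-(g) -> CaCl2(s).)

U = -2253.0 kJ/mol

ΔHf° = 1·ΔHsub + 1·(ΣIE) + 1·D(Cl2) + 2·EA + U
-795.4 = 1·(+177.8) + 1·(+1735.2) + 1·(+242.6) + 2·(-349.0) + U
U = -795.4 − (+1457.6) = -2253.0 kJ/mol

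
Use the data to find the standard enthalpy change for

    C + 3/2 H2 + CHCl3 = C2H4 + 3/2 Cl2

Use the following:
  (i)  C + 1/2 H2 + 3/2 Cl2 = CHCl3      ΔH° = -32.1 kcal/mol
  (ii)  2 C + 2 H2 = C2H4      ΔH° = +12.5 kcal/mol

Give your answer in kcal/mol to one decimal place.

(i) reversed: +32.1 kcal/mol
(ii) as written: +12.5 kcal/mol
ΔH° = (-1)·(-32.1) + (1)·(+12.5) = 44.6 kcal/mol

ΔH° = 44.6 kcal/mol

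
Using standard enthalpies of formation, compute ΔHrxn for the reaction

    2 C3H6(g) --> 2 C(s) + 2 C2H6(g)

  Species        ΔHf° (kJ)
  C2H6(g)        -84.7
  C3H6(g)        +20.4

Products: 2·(+0.0) + 2·(-84.7) = -169.4
Reactants: 2·(+20.4) = +40.8
ΔHrxn = (-169.4) − (+40.8) = -210.2 kJ

ΔHrxn = -210.2 kJ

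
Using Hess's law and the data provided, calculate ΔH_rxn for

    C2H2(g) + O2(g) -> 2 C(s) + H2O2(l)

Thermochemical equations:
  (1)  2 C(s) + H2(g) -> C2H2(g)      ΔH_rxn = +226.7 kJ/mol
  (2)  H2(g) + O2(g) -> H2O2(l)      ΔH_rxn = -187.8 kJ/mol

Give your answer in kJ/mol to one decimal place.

ΔH_rxn = -414.5 kJ/mol

(1) reversed: -226.7 kJ/mol
(2) as written: -187.8 kJ/mol
Summing the manipulated equations, ΔH_rxn = (-1)·(+226.7) + (1)·(-187.8) = -414.5 kJ/mol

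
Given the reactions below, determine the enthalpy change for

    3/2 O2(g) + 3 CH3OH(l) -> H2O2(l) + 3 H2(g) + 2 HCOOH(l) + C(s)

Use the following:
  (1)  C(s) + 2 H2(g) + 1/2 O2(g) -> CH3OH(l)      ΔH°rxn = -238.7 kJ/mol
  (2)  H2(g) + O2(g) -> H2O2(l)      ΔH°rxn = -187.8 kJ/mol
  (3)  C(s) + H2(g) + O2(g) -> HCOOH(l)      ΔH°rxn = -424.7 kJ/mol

(1) reversed and × 3 (CH3OH(l) must end up as a reactant; scale by 3 for the 3 CH3OH(l)): (-3)·(-238.7) = +716.1 kJ/mol
(2) as written (H2O2(l) already on the product side): -187.8 kJ/mol
(3) × 2 (×2 to match 2 HCOOH(l) in the target): (2)·(-424.7) = -849.4 kJ/mol
Summing the manipulated equations, ΔH°rxn = (+716.1) + (-187.8) + (-849.4) = -321.1 kJ/mol

ΔH°rxn = -321.1 kJ/mol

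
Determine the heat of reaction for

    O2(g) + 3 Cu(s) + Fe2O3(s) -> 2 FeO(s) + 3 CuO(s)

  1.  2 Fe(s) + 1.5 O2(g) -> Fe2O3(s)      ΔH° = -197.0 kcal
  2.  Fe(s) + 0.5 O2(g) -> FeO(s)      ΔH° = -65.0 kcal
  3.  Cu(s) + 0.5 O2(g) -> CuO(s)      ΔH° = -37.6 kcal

ΔH° = -45.8 kcal

eq. 1 reversed: +197.0 kcal
eq. 2 × 2: (2)·(-65.0) = -130.0 kcal
eq. 3 × 3: (3)·(-37.6) = -112.8 kcal
Summing the manipulated equations, ΔH° = (-1)·(-197.0) + (2)·(-65.0) + (3)·(-37.6) = -45.8 kcal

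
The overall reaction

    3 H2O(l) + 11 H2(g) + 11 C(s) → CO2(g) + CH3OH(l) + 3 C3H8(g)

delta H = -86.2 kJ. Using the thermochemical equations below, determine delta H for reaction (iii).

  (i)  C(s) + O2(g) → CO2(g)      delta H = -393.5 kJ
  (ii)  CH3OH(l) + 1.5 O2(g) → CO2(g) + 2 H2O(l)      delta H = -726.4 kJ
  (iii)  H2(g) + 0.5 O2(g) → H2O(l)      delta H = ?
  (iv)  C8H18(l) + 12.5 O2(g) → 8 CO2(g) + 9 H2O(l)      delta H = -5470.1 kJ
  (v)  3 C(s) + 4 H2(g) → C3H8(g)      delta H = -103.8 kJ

delta H = -285.8 kJ

(i) × 2: (2)·(-393.5) = -787.0 kJ
(ii) reversed (CH3OH(l) must end up as a product): +726.4 kJ
(iii) reversed: contributes −x
(iv): not needed (C8H18(l) appears nowhere else).
(v) × 3 (scale by 3 for the 3 C3H8(g)): (3)·(-103.8) = -311.4 kJ
-86.2 = (-787.0) + (+726.4) + (-311.4) − x
x = (-86.2 − (-372.0)) / (-1) = -285.8 kJ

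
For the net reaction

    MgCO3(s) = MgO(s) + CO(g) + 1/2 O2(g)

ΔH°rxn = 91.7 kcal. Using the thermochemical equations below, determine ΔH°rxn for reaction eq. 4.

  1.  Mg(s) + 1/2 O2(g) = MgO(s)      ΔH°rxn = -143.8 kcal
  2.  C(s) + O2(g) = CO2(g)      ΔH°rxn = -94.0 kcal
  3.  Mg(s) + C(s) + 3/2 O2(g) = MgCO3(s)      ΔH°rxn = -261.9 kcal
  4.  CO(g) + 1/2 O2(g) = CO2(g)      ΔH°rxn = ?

ΔH°rxn = -67.6 kcal

eq. 1 as written (MgO(s) already on the product side): -143.8 kcal
eq. 2 as written: -94.0 kcal
eq. 3 reversed (reverse to put MgCO3(s) on the reactant side): +261.9 kcal
eq. 4 reversed (reverse to put CO(g) on the product side): contributes −x
+91.7 = (-143.8) + (-94.0) + (+261.9) − x
x = (+91.7 − (+24.1)) / (-1) = -67.6 kcal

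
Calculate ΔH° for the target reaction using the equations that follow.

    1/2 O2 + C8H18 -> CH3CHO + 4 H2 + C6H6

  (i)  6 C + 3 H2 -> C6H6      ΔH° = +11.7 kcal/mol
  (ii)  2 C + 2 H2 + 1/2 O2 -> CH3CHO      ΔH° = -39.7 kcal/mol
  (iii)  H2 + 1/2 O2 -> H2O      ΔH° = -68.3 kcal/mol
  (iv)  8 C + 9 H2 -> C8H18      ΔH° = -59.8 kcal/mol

ΔH° = 31.8 kcal/mol

(i) as written (C6H6 already on the product side): +11.7 kcal/mol
(ii) as written (CH3CHO already on the product side): -39.7 kcal/mol
(iii): not needed (H2O appears nowhere else).
(iv) reversed (reverse to put C8H18 on the reactant side): +59.8 kcal/mol
Summing the manipulated equations, ΔH° = (1)·(+11.7) + (1)·(-39.7) + (-1)·(-59.8) = 31.8 kcal/mol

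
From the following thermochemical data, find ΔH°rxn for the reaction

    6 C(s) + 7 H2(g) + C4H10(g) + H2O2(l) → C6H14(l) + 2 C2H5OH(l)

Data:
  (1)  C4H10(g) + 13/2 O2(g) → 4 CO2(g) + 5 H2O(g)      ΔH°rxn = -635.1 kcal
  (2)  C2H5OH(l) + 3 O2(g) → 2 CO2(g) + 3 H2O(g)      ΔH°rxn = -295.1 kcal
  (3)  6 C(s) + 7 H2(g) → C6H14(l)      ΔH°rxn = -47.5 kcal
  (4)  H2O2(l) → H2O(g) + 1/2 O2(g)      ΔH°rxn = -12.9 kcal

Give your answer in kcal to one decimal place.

(1) as written: -635.1 kcal
(2) reversed and × 2: (-2)·(-295.1) = +590.2 kcal
(3) as written: -47.5 kcal
(4) as written: -12.9 kcal
ΔH°rxn = (1)·(-635.1) + (-2)·(-295.1) + (1)·(-47.5) + (1)·(-12.9) = -105.3 kcal

ΔH°rxn = -105.3 kcal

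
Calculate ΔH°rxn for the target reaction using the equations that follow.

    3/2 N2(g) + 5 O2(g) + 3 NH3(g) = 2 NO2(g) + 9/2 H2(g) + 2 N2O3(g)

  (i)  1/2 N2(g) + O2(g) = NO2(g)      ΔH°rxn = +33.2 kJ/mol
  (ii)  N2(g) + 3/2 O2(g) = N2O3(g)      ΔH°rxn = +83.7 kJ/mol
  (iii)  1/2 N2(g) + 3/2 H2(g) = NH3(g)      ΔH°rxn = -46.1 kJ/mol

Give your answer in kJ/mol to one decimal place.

(i) × 2: (2)·(+33.2) = +66.4 kJ/mol
(ii) × 2: (2)·(+83.7) = +167.4 kJ/mol
(iii) reversed and × 3: (-3)·(-46.1) = +138.3 kJ/mol
Summing the manipulated equations, ΔH°rxn = (+66.4) + (+167.4) + (+138.3) = 372.1 kJ/mol

ΔH°rxn = 372.1 kJ/mol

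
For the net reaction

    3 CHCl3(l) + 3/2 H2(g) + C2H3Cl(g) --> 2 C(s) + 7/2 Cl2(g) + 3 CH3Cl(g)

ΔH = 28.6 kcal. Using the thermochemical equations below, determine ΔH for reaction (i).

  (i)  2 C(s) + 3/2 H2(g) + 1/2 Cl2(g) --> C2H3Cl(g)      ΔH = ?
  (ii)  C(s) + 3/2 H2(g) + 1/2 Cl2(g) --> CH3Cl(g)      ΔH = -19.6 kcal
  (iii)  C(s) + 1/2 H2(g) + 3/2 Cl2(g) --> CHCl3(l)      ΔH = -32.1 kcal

(i) reversed (C2H3Cl(g) must end up as a reactant): contributes −x
(ii) × 3 (scale by 3 for the 3 CH3Cl(g)): (3)·(-19.6) = -58.8 kcal
(iii) reversed and × 3 (reverse to put CHCl3(l) on the reactant side; ×3 to match 3 CHCl3(l) in the target): (-3)·(-32.1) = +96.3 kcal
+28.6 = (-58.8) + (+96.3) − x
x = (+28.6 − (+37.5)) / (-1) = 8.9 kcal

ΔH = 8.9 kcal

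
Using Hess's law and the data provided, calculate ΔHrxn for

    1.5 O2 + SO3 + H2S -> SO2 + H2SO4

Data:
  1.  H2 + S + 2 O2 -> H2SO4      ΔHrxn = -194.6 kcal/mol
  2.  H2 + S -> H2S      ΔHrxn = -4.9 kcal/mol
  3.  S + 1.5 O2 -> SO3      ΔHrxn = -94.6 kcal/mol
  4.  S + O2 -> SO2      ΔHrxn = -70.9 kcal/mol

eq. 1 as written: -194.6 kcal/mol
eq. 2 reversed: +4.9 kcal/mol
eq. 3 reversed: +94.6 kcal/mol
eq. 4 as written: -70.9 kcal/mol
Since enthalpy is a state function, ΔHrxn = (-194.6) + (+4.9) + (+94.6) + (-70.9) = -166.0 kcal/mol

ΔHrxn = -166.0 kcal/mol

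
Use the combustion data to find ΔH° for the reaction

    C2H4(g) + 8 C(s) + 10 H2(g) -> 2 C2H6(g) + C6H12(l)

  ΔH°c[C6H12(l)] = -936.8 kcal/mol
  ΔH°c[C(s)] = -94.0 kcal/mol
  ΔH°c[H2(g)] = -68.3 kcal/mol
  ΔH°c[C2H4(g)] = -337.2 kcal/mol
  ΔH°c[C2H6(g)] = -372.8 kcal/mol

With combustion enthalpies, reactants minus products:
= [1·(-337.2) + 8·(-94.0) + 10·(-68.3)] − [2·(-372.8) + 1·(-936.8)]
= -89.8 kcal/mol

ΔH° = -89.8 kcal/mol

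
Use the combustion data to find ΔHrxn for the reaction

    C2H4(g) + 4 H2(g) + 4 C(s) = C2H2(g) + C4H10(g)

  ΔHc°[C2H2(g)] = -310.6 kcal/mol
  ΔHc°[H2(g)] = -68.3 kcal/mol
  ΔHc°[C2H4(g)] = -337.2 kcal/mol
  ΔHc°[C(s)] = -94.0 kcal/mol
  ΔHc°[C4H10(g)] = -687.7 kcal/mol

With combustion enthalpies, reactants minus products:
= [1·(-337.2) + 4·(-68.3) + 4·(-94.0)] − [1·(-310.6) + 1·(-687.7)]
= 11.9 kcal/mol

ΔHrxn = 11.9 kcal/mol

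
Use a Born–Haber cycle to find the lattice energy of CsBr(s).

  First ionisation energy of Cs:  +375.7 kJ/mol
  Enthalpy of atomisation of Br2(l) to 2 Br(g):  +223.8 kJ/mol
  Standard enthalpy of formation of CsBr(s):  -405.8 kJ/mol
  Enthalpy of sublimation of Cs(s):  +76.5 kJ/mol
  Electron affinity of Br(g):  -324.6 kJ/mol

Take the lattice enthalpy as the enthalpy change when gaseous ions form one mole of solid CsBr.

ΔHf° = 1·ΔHsub + 1·(ΣIE) + 1/2·D(Br2) + 1·EA + U
-405.8 = 1·(+76.5) + 1·(+375.7) + 1/2·(+223.8) + 1·(-324.6) + U
U = -405.8 − (+239.5) = -645.3 kJ/mol

U = -645.3 kJ/mol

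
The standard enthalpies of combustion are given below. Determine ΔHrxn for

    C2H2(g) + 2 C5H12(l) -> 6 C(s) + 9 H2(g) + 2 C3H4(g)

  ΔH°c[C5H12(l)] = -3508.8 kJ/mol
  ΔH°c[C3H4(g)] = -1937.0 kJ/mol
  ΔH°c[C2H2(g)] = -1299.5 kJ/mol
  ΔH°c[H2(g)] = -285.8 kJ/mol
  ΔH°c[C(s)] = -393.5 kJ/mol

Using ΔH = Σ nΔHc°(reactants) − Σ nΔHc°(products):
= [1·(-1299.5) + 2·(-3508.8)] − [6·(-393.5) + 9·(-285.8) + 2·(-1937.0)]
= 490.1 kJ/mol

ΔHrxn = 490.1 kJ/mol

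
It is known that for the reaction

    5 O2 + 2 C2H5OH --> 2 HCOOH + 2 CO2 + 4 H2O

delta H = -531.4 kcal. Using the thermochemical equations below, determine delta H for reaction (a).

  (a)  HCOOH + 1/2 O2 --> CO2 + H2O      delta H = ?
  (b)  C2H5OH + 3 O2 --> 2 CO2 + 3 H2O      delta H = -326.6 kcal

delta H = -60.9 kcal

(a) reversed and × 2 (HCOOH must end up as a product; scale by 2 for the 2 HCOOH): contributes −2·x
(b) × 2 (×2 to match 2 C2H5OH in the target): (2)·(-326.6) = -653.2 kcal
-531.4 = (-653.2) − 2·x
x = (-531.4 − (-653.2)) / (-2) = -60.9 kcal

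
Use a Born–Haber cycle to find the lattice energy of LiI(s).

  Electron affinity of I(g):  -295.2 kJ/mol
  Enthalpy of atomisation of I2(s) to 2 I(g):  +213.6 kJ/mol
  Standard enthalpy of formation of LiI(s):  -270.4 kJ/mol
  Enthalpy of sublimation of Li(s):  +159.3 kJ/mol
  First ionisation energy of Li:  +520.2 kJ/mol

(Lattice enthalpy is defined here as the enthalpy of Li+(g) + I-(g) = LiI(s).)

ΔHf° = 1·ΔHsub + 1·(ΣIE) + 1/2·D(I2) + 1·EA + U
-270.4 = 1·(+159.3) + 1·(+520.2) + 1/2·(+213.6) + 1·(-295.2) + U
U = -270.4 − (+491.1) = -761.5 kJ/mol

U = -761.5 kJ/mol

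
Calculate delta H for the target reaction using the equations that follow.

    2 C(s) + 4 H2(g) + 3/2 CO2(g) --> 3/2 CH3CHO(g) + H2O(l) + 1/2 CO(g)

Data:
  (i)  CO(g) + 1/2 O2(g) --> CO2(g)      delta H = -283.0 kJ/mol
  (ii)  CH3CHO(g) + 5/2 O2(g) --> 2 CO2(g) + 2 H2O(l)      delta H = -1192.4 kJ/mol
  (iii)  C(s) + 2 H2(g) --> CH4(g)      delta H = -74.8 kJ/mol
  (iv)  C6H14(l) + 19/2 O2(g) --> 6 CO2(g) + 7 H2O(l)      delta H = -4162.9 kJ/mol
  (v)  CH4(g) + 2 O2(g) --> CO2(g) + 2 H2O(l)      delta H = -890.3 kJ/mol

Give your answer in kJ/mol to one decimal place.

delta H = -0.1 kJ/mol

(i) reversed and × 1/2 (reverse to put CO(g) on the product side; scale by 1/2 for the 1/2 CO(g)): (-1/2)·(-283.0) = +141.5 kJ/mol
(ii) reversed and × 3/2 (reverse to put CH3CHO(g) on the product side; ×3/2 to match 3/2 CH3CHO(g) in the target): (-3/2)·(-1192.4) = +1788.6 kJ/mol
(iii) × 2 (scale by 2 for the 2 C(s)): (2)·(-74.8) = -149.6 kJ/mol
(iv): not needed (C6H14(l) appears nowhere else).
(v) × 2: (2)·(-890.3) = -1780.6 kJ/mol
delta H = (+141.5) + (+1788.6) + (-149.6) + (-1780.6) = -0.1 kJ/mol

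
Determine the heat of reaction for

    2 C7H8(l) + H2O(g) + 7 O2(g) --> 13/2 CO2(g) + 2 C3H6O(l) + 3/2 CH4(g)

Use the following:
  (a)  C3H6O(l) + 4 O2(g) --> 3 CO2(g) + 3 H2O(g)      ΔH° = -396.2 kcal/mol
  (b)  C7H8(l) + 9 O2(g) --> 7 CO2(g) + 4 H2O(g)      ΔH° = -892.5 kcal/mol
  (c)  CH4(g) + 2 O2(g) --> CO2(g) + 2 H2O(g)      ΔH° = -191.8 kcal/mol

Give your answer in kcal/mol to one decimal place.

(a) reversed and × 2 (C3H6O(l) must end up as a product; scale by 2 for the 2 C3H6O(l)): (-2)·(-396.2) = +792.4 kcal/mol
(b) × 2 (scale by 2 for the 2 C7H8(l)): (2)·(-892.5) = -1785.0 kcal/mol
(c) reversed and × 3/2 (CH4(g) must end up as a product; scale by 3/2 for the 3/2 CH4(g)): (-3/2)·(-191.8) = +287.7 kcal/mol
ΔH° = (-2)·(-396.2) + (2)·(-892.5) + (-3/2)·(-191.8) = -704.9 kcal/mol

ΔH° = -704.9 kcal/mol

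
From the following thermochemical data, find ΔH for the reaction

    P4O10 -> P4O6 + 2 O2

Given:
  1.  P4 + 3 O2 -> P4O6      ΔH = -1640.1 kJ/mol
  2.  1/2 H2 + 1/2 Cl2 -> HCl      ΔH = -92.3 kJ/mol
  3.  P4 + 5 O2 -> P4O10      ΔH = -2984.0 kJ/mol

eq. 1 as written (P4O6 already on the product side): -1640.1 kJ/mol
eq. 2: not needed (H2 appears nowhere else).
eq. 3 reversed (reverse to put P4O10 on the reactant side): +2984.0 kJ/mol
Combining the equations, ΔH = (-1640.1) + (+2984.0) = 1343.9 kJ/mol

ΔH = 1343.9 kJ/mol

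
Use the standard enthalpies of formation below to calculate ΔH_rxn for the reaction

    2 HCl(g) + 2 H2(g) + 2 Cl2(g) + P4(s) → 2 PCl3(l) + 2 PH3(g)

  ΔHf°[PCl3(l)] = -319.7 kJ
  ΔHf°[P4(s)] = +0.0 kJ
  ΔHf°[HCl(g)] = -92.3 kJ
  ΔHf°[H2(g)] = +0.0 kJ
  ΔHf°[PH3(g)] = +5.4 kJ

ΔH_rxn = -444.0 kJ

Products: 2·(-319.7) + 2·(+5.4) = -628.6
Reactants: 2·(-92.3) + 2·(+0.0) + 2·(+0.0) + 1·(+0.0) = -184.6
ΔH_rxn = (-628.6) − (-184.6) = -444.0 kJ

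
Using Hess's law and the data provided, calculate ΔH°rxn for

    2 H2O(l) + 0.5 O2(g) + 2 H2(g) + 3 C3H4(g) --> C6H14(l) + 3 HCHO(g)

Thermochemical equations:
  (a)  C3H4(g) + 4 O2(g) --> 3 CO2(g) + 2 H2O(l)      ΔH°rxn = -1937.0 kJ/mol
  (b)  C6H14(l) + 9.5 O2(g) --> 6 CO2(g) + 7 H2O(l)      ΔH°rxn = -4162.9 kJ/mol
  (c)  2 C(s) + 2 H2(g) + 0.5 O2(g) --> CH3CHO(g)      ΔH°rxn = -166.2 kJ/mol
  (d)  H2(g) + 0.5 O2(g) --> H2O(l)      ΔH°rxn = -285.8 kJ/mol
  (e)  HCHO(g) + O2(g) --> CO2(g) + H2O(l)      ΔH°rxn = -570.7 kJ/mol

(a) × 3 (scale by 3 for the 3 C3H4(g)): (3)·(-1937.0) = -5811.0 kJ/mol
(b) reversed (reverse to put C6H14(l) on the product side): +4162.9 kJ/mol
(c): not needed (C(s) appears nowhere else).
(d) × 2: (2)·(-285.8) = -571.6 kJ/mol
(e) reversed and × 3 (reverse to put HCHO(g) on the product side; scale by 3 for the 3 HCHO(g)): (-3)·(-570.7) = +1712.1 kJ/mol
ΔH°rxn = (-5811.0) + (+4162.9) + (-571.6) + (+1712.1) = -507.6 kJ/mol

ΔH°rxn = -507.6 kJ/mol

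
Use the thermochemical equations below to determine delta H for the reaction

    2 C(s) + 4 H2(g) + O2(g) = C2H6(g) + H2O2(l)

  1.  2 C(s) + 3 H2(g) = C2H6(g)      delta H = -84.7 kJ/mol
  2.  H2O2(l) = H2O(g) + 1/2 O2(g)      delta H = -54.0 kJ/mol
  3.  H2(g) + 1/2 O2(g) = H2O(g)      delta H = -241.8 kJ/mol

eq. 1 as written (C2H6(g) already on the product side): -84.7 kJ/mol
eq. 2 reversed (H2O2(l) must end up as a product): +54.0 kJ/mol
eq. 3 as written: -241.8 kJ/mol
By Hess's law, delta H = (1)·(-84.7) + (-1)·(-54.0) + (1)·(-241.8) = -272.5 kJ/mol

delta H = -272.5 kJ/mol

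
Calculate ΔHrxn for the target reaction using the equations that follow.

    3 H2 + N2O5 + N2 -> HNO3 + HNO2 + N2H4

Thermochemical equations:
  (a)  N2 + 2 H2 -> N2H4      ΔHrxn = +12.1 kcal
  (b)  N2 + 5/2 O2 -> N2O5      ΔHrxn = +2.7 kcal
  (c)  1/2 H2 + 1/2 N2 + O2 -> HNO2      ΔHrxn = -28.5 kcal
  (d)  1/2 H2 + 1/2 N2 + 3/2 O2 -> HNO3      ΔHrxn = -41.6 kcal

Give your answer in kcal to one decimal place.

(a) as written: +12.1 kcal
(b) reversed: -2.7 kcal
(c) as written: -28.5 kcal
(d) as written: -41.6 kcal
Since enthalpy is a state function, ΔHrxn = (1)·(+12.1) + (-1)·(+2.7) + (1)·(-28.5) + (1)·(-41.6) = -60.7 kcal

ΔHrxn = -60.7 kcal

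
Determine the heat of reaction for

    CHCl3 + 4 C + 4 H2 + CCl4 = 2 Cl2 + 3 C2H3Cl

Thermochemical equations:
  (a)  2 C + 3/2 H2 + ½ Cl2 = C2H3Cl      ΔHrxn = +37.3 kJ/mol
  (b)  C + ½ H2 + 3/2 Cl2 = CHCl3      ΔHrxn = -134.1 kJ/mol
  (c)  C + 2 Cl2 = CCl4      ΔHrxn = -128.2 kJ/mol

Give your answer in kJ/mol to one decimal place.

(a) × 3 (scale by 3 for the 3 C2H3Cl): (3)·(+37.3) = +111.9 kJ/mol
(b) reversed (CHCl3 must end up as a reactant): +134.1 kJ/mol
(c) reversed (CCl4 must end up as a reactant): +128.2 kJ/mol
Summing the manipulated equations, ΔHrxn = (+111.9) + (+134.1) + (+128.2) = 374.2 kJ/mol

ΔHrxn = 374.2 kJ/mol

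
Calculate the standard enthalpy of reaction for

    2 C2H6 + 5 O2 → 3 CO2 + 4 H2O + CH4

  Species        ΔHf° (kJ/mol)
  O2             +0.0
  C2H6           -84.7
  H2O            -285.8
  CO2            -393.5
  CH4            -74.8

Products: 3·(-393.5) + 4·(-285.8) + 1·(-74.8) = -2398.5
Reactants: 2·(-84.7) + 5·(+0.0) = -169.4
ΔH° = (-2398.5) − (-169.4) = -2229.1 kJ/mol

ΔH° = -2229.1 kJ/mol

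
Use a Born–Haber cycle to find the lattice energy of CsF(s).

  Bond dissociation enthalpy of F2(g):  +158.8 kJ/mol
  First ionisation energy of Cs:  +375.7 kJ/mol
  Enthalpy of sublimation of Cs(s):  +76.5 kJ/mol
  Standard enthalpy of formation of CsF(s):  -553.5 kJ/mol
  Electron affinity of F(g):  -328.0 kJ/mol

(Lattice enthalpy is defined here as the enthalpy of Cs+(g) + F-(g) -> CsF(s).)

U = -757.1 kJ/mol

ΔHf° = 1·ΔHsub + 1·(ΣIE) + 1/2·D(F2) + 1·EA + U
-553.5 = 1·(+76.5) + 1·(+375.7) + 1/2·(+158.8) + 1·(-328.0) + U
U = -553.5 − (+203.6) = -757.1 kJ/mol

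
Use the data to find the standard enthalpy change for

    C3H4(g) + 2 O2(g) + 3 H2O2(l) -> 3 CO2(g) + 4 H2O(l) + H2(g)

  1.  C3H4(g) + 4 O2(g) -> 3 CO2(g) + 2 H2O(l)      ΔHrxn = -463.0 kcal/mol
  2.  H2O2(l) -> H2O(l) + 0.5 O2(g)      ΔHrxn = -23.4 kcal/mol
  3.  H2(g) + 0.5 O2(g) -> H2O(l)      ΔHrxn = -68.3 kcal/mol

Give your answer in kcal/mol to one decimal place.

ΔHrxn = -464.9 kcal/mol

eq. 1 as written (C3H4(g) already on the reactant side): -463.0 kcal/mol
eq. 2 × 3 (×3 to match 3 H2O2(l) in the target): (3)·(-23.4) = -70.2 kcal/mol
eq. 3 reversed (reverse to put H2(g) on the product side): +68.3 kcal/mol
Combining the equations, ΔHrxn = (-463.0) + (-70.2) + (+68.3) = -464.9 kcal/mol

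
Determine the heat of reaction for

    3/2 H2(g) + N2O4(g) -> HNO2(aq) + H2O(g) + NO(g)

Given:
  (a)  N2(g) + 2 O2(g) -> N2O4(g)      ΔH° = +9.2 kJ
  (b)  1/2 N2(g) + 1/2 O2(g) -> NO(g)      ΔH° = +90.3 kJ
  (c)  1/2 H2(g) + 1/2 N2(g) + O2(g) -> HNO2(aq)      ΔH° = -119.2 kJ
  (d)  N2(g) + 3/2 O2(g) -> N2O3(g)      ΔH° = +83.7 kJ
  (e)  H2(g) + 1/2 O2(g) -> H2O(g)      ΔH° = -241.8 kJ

(a) reversed (reverse to put N2O4(g) on the reactant side): -9.2 kJ
(b) as written (NO(g) already on the product side): +90.3 kJ
(c) as written (HNO2(aq) already on the product side): -119.2 kJ
(d): not needed (N2O3(g) appears nowhere else).
(e) as written (H2O(g) already on the product side): -241.8 kJ
By Hess's law, ΔH° = (-9.2) + (+90.3) + (-119.2) + (-241.8) = -279.9 kJ

ΔH° = -279.9 kJ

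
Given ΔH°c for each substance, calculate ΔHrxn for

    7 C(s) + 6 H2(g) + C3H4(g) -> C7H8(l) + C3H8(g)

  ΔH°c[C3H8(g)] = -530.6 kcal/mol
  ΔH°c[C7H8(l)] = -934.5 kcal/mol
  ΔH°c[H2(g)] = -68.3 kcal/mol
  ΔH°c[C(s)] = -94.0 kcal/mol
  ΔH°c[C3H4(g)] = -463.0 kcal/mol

Using ΔH = Σ nΔHc°(reactants) − Σ nΔHc°(products):
= [7·(-94.0) + 6·(-68.3) + 1·(-463.0)] − [1·(-934.5) + 1·(-530.6)]
= -65.7 kcal/mol

ΔHrxn = -65.7 kcal/mol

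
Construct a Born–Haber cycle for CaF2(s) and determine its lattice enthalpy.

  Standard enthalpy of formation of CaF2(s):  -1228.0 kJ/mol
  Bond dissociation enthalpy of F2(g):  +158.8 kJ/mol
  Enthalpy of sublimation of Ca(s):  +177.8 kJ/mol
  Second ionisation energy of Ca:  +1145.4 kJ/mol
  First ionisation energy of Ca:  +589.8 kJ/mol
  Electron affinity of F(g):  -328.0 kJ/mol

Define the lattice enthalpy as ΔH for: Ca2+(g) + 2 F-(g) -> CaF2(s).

ΔHf° = 1·ΔHsub + 1·(ΣIE) + 1·D(F2) + 2·EA + U
-1228.0 = 1·(+177.8) + 1·(+1735.2) + 1·(+158.8) + 2·(-328.0) + U
U = -1228.0 − (+1415.8) = -2643.8 kJ/mol

U = -2643.8 kJ/mol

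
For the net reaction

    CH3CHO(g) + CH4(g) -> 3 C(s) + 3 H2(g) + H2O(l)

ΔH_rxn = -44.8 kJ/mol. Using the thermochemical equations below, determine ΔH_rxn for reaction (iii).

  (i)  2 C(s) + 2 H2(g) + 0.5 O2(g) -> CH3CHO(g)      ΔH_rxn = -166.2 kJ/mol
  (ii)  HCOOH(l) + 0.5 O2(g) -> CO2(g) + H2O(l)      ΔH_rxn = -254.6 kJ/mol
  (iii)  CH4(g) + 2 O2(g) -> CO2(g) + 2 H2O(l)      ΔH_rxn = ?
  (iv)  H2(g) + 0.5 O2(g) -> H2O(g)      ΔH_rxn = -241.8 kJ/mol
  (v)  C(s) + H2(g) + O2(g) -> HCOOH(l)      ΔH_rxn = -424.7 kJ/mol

(i) reversed (reverse to put CH3CHO(g) on the reactant side): +166.2 kJ/mol
(ii) reversed: +254.6 kJ/mol
(iii) as written (CH4(g) already on the reactant side): contributes x
(iv): not needed (H2O(g) appears nowhere else).
(v) reversed: +424.7 kJ/mol
-44.8 = (+166.2) + (+254.6) + (+424.7) + x
x = (-44.8 − (+845.5)) / (1) = -890.3 kJ/mol

ΔH_rxn = -890.3 kJ/mol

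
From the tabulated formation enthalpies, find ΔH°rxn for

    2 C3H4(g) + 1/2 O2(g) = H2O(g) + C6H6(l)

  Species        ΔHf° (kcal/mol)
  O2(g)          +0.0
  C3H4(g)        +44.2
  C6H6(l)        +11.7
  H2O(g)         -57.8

ΔH°rxn = Σ nΔHf°(products) − Σ nΔHf°(reactants).
Products: 1·(-57.8) + 1·(+11.7) = -46.1
Reactants: 2·(+44.2) + 1/2·(+0.0) = +88.4
ΔH°rxn = (-46.1) − (+88.4) = -134.5 kcal/mol

ΔH°rxn = -134.5 kcal/mol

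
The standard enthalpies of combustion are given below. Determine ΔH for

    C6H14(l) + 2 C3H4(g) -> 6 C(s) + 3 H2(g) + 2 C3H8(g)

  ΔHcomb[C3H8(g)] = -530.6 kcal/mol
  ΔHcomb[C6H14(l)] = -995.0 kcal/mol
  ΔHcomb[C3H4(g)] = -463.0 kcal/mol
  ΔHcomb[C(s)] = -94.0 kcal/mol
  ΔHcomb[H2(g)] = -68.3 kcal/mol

With combustion enthalpies, reactants minus products:
= [1·(-995.0) + 2·(-463.0)] − [6·(-94.0) + 3·(-68.3) + 2·(-530.6)]
= -90.9 kcal/mol

ΔH = -90.9 kcal/mol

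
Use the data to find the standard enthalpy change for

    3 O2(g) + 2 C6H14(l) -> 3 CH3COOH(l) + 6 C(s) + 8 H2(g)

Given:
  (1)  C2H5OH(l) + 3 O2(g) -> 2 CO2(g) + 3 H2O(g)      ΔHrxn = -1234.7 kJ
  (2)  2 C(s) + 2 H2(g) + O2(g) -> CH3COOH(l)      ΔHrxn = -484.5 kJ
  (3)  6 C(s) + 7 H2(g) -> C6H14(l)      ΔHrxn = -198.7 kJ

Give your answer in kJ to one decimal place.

ΔHrxn = -1056.1 kJ

(1): not needed.
(2) × 3: (3)·(-484.5) = -1453.5 kJ
(3) reversed and × 2: (-2)·(-198.7) = +397.4 kJ
ΔHrxn = (3)·(-484.5) + (-2)·(-198.7) = -1056.1 kJ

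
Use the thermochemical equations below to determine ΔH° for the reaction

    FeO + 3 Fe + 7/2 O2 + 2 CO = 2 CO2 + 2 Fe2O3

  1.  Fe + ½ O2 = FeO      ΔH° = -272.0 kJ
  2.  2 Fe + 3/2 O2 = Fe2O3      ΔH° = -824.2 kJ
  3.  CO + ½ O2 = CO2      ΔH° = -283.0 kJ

eq. 1 reversed: +272.0 kJ
eq. 2 × 2: (2)·(-824.2) = -1648.4 kJ
eq. 3 × 2: (2)·(-283.0) = -566.0 kJ
Combining the equations, ΔH° = (-1)·(-272.0) + (2)·(-824.2) + (2)·(-283.0) = -1942.4 kJ

ΔH° = -1942.4 kJ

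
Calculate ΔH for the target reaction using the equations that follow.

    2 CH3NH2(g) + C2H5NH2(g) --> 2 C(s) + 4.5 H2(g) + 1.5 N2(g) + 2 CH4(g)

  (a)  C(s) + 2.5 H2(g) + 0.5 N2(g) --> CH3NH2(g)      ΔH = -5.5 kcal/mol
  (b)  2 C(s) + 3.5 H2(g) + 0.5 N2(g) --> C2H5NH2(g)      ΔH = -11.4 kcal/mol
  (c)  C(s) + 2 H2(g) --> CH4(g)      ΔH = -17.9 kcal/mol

ΔH = -13.4 kcal/mol

(a) reversed and × 2: (-2)·(-5.5) = +11.0 kcal/mol
(b) reversed: +11.4 kcal/mol
(c) × 2: (2)·(-17.9) = -35.8 kcal/mol
Summing the manipulated equations, ΔH = (+11.0) + (+11.4) + (-35.8) = -13.4 kcal/mol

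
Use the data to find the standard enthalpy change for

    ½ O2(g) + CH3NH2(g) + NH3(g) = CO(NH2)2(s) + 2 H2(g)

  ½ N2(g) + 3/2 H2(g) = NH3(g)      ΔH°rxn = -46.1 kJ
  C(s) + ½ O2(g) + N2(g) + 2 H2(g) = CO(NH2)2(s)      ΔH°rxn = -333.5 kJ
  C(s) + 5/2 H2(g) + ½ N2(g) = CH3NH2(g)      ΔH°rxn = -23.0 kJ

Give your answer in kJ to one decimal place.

equation 1 reversed: +46.1 kJ
equation 2 as written: -333.5 kJ
equation 3 reversed: +23.0 kJ
Since enthalpy is a state function, ΔH°rxn = (+46.1) + (-333.5) + (+23.0) = -264.4 kJ

ΔH°rxn = -264.4 kJ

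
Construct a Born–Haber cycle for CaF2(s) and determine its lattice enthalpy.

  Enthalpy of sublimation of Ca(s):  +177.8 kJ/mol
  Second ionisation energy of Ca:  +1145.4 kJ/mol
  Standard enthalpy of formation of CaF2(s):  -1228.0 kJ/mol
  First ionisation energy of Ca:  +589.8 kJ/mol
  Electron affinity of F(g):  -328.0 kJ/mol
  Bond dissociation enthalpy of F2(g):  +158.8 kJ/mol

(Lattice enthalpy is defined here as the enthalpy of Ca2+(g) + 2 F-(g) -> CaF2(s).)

U = -2643.8 kJ/mol

ΔHf° = 1·ΔHsub + 1·(ΣIE) + 1·D(F2) + 2·EA + U
-1228.0 = 1·(+177.8) + 1·(+1735.2) + 1·(+158.8) + 2·(-328.0) + U
U = -1228.0 − (+1415.8) = -2643.8 kJ/mol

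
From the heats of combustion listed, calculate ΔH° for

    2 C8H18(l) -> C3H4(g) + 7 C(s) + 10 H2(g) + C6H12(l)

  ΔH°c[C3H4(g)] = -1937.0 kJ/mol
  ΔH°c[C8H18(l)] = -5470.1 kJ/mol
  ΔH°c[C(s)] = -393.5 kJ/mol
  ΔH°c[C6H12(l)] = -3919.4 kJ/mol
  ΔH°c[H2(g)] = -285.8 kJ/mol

ΔH° = 528.7 kJ/mol

Using ΔH = Σ nΔHc°(reactants) − Σ nΔHc°(products):
= [2·(-5470.1)] − [1·(-1937.0) + 7·(-393.5) + 10·(-285.8) + 1·(-3919.4)]
= 528.7 kJ/mol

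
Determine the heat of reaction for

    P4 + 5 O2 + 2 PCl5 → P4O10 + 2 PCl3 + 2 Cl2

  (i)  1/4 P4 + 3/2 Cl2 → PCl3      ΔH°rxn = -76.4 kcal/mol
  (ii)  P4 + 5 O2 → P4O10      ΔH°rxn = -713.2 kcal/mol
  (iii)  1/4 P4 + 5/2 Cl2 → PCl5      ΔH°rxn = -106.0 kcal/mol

ΔH°rxn = -654.0 kcal/mol

(i) × 2 (×2 to match 2 PCl3 in the target): (2)·(-76.4) = -152.8 kcal/mol
(ii) as written (P4O10 already on the product side): -713.2 kcal/mol
(iii) reversed and × 2 (PCl5 must end up as a reactant; scale by 2 for the 2 PCl5): (-2)·(-106.0) = +212.0 kcal/mol
Combining the equations, ΔH°rxn = (-152.8) + (-713.2) + (+212.0) = -654.0 kcal/mol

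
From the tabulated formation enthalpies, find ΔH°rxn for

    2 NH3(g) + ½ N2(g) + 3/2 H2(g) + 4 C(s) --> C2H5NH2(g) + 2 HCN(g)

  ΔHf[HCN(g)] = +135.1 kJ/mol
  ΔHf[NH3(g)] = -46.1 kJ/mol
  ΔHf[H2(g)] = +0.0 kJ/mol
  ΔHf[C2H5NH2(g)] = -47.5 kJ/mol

ΔH°rxn = 314.9 kJ/mol

Products: 1·(-47.5) + 2·(+135.1) = +222.7
Reactants: 2·(-46.1) + 1/2·(+0.0) + 3/2·(+0.0) + 4·(+0.0) = -92.2
ΔH°rxn = (+222.7) − (-92.2) = 314.9 kJ/mol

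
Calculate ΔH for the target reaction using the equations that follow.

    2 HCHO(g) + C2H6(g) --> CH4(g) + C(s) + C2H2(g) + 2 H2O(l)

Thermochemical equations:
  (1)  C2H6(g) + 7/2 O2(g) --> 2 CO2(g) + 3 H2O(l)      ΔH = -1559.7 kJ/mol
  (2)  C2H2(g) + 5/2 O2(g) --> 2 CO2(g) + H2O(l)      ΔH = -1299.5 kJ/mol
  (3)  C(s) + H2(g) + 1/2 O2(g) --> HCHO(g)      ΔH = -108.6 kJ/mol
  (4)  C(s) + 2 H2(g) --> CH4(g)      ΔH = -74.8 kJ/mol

(1) as written: -1559.7 kJ/mol
(2) reversed: +1299.5 kJ/mol
(3) reversed and × 2: (-2)·(-108.6) = +217.2 kJ/mol
(4) as written: -74.8 kJ/mol
Since enthalpy is a state function, ΔH = (1)·(-1559.7) + (-1)·(-1299.5) + (-2)·(-108.6) + (1)·(-74.8) = -117.8 kJ/mol

ΔH = -117.8 kJ/mol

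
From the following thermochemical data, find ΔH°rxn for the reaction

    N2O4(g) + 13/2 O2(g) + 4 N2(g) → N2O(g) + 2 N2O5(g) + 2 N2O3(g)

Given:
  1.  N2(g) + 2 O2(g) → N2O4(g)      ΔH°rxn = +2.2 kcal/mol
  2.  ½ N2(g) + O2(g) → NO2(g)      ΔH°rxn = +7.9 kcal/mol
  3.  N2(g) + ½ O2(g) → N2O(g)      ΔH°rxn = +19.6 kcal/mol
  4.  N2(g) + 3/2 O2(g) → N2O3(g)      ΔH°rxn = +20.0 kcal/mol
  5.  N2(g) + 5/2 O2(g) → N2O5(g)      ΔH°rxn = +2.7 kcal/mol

ΔH°rxn = 62.8 kcal/mol

eq. 1 reversed (N2O4(g) must end up as a reactant): -2.2 kcal/mol
eq. 2: not needed (NO2(g) appears nowhere else).
eq. 3 as written (N2O(g) already on the product side): +19.6 kcal/mol
eq. 4 × 2 (×2 to match 2 N2O3(g) in the target): (2)·(+20.0) = +40.0 kcal/mol
eq. 5 × 2 (×2 to match 2 N2O5(g) in the target): (2)·(+2.7) = +5.4 kcal/mol
Summing the manipulated equations, ΔH°rxn = (-2.2) + (+19.6) + (+40.0) + (+5.4) = 62.8 kcal/mol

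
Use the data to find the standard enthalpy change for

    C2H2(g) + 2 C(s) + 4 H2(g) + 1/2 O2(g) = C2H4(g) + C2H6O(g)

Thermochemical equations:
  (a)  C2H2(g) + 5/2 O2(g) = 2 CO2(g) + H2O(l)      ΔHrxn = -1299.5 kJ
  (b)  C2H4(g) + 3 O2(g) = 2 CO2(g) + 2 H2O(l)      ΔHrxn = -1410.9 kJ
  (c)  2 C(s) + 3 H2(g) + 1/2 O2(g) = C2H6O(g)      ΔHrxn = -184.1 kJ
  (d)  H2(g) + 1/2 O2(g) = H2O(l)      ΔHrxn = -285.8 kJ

(a) as written: -1299.5 kJ
(b) reversed: +1410.9 kJ
(c) as written: -184.1 kJ
(d) as written: -285.8 kJ
Since enthalpy is a state function, ΔHrxn = (-1299.5) + (+1410.9) + (-184.1) + (-285.8) = -358.5 kJ

ΔHrxn = -358.5 kJ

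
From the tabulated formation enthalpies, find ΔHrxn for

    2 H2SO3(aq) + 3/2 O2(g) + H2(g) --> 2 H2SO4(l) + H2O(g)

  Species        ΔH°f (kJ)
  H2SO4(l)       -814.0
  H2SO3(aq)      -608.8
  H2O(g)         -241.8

ΔHrxn = -652.2 kJ

Products: 2·(-814.0) + 1·(-241.8) = -1869.8
Reactants: 2·(-608.8) + 3/2·(+0.0) + 1·(+0.0) = -1217.6
ΔHrxn = (-1869.8) − (-1217.6) = -652.2 kJ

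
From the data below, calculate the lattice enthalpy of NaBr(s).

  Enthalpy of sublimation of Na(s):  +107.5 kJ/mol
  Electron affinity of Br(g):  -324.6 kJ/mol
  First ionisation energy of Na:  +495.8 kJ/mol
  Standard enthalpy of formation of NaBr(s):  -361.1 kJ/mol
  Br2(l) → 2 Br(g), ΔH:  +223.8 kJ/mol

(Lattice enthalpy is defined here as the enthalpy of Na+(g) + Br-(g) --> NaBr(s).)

U = -751.7 kJ/mol

ΔHf° = 1·ΔHsub + 1·(ΣIE) + 1/2·D(Br2) + 1·EA + U
-361.1 = 1·(+107.5) + 1·(+495.8) + 1/2·(+223.8) + 1·(-324.6) + U
U = -361.1 − (+390.6) = -751.7 kJ/mol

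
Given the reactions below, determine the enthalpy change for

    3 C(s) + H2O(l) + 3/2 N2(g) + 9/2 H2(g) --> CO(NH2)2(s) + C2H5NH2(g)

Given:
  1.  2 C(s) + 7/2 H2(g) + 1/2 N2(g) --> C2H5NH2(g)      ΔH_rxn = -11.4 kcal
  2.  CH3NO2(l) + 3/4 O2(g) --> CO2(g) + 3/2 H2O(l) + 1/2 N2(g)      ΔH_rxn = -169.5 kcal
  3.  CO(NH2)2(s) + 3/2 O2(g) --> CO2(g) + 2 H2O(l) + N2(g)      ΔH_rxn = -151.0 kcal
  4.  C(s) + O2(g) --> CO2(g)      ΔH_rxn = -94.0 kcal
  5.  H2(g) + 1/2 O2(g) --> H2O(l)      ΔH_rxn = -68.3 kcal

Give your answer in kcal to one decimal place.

ΔH_rxn = -22.7 kcal

eq. 1 as written: -11.4 kcal
eq. 2: not needed.
eq. 3 reversed: +151.0 kcal
eq. 4 as written: -94.0 kcal
eq. 5 as written: -68.3 kcal
ΔH_rxn = (-11.4) + (+151.0) + (-94.0) + (-68.3) = -22.7 kcal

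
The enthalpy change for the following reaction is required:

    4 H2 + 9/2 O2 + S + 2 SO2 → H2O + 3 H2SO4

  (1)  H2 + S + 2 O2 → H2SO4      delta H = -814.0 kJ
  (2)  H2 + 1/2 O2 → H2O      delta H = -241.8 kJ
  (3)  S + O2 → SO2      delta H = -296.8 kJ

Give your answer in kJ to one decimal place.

delta H = -2090.2 kJ

(1) × 3: (3)·(-814.0) = -2442.0 kJ
(2) as written: -241.8 kJ
(3) reversed and × 2: (-2)·(-296.8) = +593.6 kJ
Since enthalpy is a state function, delta H = (-2442.0) + (-241.8) + (+593.6) = -2090.2 kJ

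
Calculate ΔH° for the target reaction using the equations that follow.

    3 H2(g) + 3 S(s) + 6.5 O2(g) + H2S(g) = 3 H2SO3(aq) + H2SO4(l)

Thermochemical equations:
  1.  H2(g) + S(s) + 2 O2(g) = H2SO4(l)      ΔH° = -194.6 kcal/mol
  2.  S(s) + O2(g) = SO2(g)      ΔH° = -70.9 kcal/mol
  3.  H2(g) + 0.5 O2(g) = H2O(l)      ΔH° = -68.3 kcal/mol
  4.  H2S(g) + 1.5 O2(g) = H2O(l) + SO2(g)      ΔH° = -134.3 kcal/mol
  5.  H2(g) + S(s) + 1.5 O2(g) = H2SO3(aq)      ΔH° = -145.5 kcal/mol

ΔH° = -626.2 kcal/mol

eq. 1 as written: -194.6 kcal/mol
eq. 2 reversed: +70.9 kcal/mol
eq. 3 reversed: +68.3 kcal/mol
eq. 4 as written: -134.3 kcal/mol
eq. 5 × 3: (3)·(-145.5) = -436.5 kcal/mol
ΔH° = (1)·(-194.6) + (-1)·(-70.9) + (-1)·(-68.3) + (1)·(-134.3) + (3)·(-145.5) = -626.2 kcal/mol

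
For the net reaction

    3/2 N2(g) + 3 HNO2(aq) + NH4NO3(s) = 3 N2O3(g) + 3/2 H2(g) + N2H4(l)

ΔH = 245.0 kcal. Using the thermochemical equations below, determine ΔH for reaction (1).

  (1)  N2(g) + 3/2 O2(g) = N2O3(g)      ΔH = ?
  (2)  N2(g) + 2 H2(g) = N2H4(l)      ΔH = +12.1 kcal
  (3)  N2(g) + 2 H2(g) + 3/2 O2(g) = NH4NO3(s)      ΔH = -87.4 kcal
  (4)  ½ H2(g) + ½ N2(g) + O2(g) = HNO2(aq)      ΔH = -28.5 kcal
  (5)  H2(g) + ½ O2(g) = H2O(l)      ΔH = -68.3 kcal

ΔH = 20.0 kcal

(1) × 3 (scale by 3 for the 3 N2O3(g)): contributes 3·x
(2) as written (N2H4(l) already on the product side): +12.1 kcal
(3) reversed (reverse to put NH4NO3(s) on the reactant side): +87.4 kcal
(4) reversed and × 3 (reverse to put HNO2(aq) on the reactant side; scale by 3 for the 3 HNO2(aq)): (-3)·(-28.5) = +85.5 kcal
(5): not needed (H2O(l) appears nowhere else).
+245.0 = (+12.1) + (+87.4) + (+85.5) + 3·x
x = (+245.0 − (+185.0)) / (3) = 20.0 kcal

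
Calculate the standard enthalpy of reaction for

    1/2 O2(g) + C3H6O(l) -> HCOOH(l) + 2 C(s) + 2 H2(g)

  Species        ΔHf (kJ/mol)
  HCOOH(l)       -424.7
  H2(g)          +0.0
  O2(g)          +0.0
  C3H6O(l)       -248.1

ΔH_rxn = -176.6 kJ/mol

Products: 1·(-424.7) + 2·(+0.0) + 2·(+0.0) = -424.7
Reactants: 1/2·(+0.0) + 1·(-248.1) = -248.1
ΔH_rxn = (-424.7) − (-248.1) = -176.6 kJ/mol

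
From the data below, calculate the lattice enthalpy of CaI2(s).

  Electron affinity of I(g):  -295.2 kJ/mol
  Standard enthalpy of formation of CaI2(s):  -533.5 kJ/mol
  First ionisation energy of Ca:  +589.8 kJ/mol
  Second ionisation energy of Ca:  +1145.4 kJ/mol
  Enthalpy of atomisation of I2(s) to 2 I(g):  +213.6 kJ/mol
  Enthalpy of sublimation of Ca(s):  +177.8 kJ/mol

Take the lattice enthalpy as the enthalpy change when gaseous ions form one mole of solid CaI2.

ΔHf° = 1·ΔHsub + 1·(ΣIE) + 1·D(I2) + 2·EA + U
-533.5 = 1·(+177.8) + 1·(+1735.2) + 1·(+213.6) + 2·(-295.2) + U
U = -533.5 − (+1536.2) = -2069.7 kJ/mol

U = -2069.7 kJ/mol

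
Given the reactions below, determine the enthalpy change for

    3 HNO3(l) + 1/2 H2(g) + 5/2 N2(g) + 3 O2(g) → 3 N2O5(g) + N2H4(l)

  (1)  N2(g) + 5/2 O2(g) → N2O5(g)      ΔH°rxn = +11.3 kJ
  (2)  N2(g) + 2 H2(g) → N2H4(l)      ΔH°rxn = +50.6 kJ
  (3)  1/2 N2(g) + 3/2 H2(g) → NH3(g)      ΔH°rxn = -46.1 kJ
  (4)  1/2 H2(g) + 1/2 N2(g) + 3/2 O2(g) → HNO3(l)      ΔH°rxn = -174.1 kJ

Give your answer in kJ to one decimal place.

ΔH°rxn = 606.8 kJ

(1) × 3 (×3 to match 3 N2O5(g) in the target): (3)·(+11.3) = +33.9 kJ
(2) as written (N2H4(l) already on the product side): +50.6 kJ
(3): not needed (NH3(g) appears nowhere else).
(4) reversed and × 3 (reverse to put HNO3(l) on the reactant side; ×3 to match 3 HNO3(l) in the target): (-3)·(-174.1) = +522.3 kJ
By Hess's law, ΔH°rxn = (+33.9) + (+50.6) + (+522.3) = 606.8 kJ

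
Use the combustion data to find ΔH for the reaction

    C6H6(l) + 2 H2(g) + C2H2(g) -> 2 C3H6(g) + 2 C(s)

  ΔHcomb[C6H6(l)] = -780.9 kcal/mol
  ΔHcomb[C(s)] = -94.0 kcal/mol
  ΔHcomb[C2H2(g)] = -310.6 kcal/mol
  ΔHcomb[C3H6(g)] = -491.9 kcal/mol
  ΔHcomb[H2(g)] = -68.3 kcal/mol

Using ΔH = Σ nΔHc°(reactants) − Σ nΔHc°(products):
= [1·(-780.9) + 2·(-68.3) + 1·(-310.6)] − [2·(-491.9) + 2·(-94.0)]
= -56.3 kcal/mol

ΔH = -56.3 kcal/mol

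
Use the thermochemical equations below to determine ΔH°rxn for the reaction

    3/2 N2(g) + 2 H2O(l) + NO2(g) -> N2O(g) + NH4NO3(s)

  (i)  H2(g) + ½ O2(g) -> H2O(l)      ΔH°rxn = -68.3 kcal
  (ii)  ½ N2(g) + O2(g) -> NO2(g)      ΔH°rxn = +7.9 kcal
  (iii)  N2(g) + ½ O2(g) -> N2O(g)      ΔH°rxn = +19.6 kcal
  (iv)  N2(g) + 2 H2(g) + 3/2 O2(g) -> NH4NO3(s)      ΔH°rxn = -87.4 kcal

(i) reversed and × 2 (H2O(l) must end up as a reactant; scale by 2 for the 2 H2O(l)): (-2)·(-68.3) = +136.6 kcal
(ii) reversed (reverse to put NO2(g) on the reactant side): -7.9 kcal
(iii) as written (N2O(g) already on the product side): +19.6 kcal
(iv) as written (NH4NO3(s) already on the product side): -87.4 kcal
ΔH°rxn = (-2)·(-68.3) + (-1)·(+7.9) + (1)·(+19.6) + (1)·(-87.4) = 60.9 kcal

ΔH°rxn = 60.9 kcal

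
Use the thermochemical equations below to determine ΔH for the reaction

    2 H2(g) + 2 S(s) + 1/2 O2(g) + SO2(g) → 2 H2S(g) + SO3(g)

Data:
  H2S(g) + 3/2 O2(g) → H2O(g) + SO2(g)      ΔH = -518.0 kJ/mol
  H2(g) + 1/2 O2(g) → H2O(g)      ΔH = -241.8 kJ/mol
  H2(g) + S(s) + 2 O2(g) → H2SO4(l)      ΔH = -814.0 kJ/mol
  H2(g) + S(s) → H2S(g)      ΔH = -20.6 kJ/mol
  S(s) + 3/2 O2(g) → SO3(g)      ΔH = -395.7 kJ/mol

equation 1 reversed: +518.0 kJ/mol
equation 2 as written: -241.8 kJ/mol
equation 3: not needed.
equation 4 as written: -20.6 kJ/mol
equation 5 as written: -395.7 kJ/mol
Since enthalpy is a state function, ΔH = (-1)·(-518.0) + (1)·(-241.8) + (1)·(-20.6) + (1)·(-395.7) = -140.1 kJ/mol

ΔH = -140.1 kJ/mol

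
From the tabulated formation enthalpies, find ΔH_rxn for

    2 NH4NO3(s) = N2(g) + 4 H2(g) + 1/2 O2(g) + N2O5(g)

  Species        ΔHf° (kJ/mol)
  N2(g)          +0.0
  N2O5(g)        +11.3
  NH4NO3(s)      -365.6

ΔH_rxn = 742.5 kJ/mol

Products: 1·(+0.0) + 4·(+0.0) + 1/2·(+0.0) + 1·(+11.3) = +11.3
Reactants: 2·(-365.6) = -731.2
ΔH_rxn = (+11.3) − (-731.2) = 742.5 kJ/mol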